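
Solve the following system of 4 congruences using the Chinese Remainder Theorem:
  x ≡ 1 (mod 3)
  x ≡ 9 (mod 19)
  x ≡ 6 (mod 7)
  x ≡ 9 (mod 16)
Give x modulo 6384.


Product of moduli M = 3 · 19 · 7 · 16 = 6384.
Merge one congruence at a time:
  Start: x ≡ 1 (mod 3).
  Combine with x ≡ 9 (mod 19); new modulus lcm = 57.
    Write x = 1 + 3·t and substitute into x ≡ 9 (mod 19): 3·t ≡ 9 − 1 = 8 (mod 19).
    The inverse of 3 mod 19 is 13 (since 3·13 = 39 = 2·19 + 1), so t ≡ 13·8 = 104 ≡ 9 (mod 19).
    Then x = 1 + 3·9 = 28, valid modulo lcm(3, 19) = 57: x ≡ 28 (mod 57).
  Combine with x ≡ 6 (mod 7); new modulus lcm = 399.
    Write x = 28 + 57·t and substitute into x ≡ 6 (mod 7): 57·t ≡ 6 − 28 = -22 (mod 7).
    Reduce coefficients mod 7: 1·t ≡ 6 (mod 7).
    So t ≡ 6 (mod 7).
    Then x = 28 + 57·6 = 370, valid modulo lcm(57, 7) = 399: x ≡ 370 (mod 399).
  Combine with x ≡ 9 (mod 16); new modulus lcm = 6384.
    Write x = 370 + 399·t and substitute into x ≡ 9 (mod 16): 399·t ≡ 9 − 370 = -361 (mod 16).
    Reduce coefficients mod 16: 15·t ≡ 7 (mod 16).
    The inverse of 15 mod 16 is 15 (since 15·15 = 225 = 14·16 + 1), so t ≡ 15·7 = 105 ≡ 9 (mod 16).
    Then x = 370 + 399·9 = 3961, valid modulo lcm(399, 16) = 6384: x ≡ 3961 (mod 6384).
Verify against each original: 3961 mod 3 = 1, 3961 mod 19 = 9, 3961 mod 7 = 6, 3961 mod 16 = 9.

x ≡ 3961 (mod 6384).


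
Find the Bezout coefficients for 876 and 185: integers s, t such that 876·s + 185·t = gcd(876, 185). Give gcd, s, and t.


Euclidean algorithm on (876, 185) — divide until remainder is 0:
  876 = 4 · 185 + 136
  185 = 1 · 136 + 49
  136 = 2 · 49 + 38
  49 = 1 · 38 + 11
  38 = 3 · 11 + 5
  11 = 2 · 5 + 1
  5 = 5 · 1 + 0
gcd(876, 185) = 1.
Track Bezout coefficients alongside the remainders: start with r₀ = 876 = a·1 + b·0 (s = 1, t = 0) and r₁ = 185 = a·0 + b·1 (s = 0, t = 1); each new remainder r_{k+1} = r_{k-1} − q_k·r_k inherits s_{k+1} = s_{k-1} − q_k·s_k, t_{k+1} = t_{k-1} − q_k·t_k, so r_k = a·s_k + b·t_k at every step:
  q = 4: r = 136, s = 1 − 4·0 = 1, t = 0 − 4·1 = -4  (check: 876·1 + 185·(-4) = 136)
  q = 1: r = 49, s = 0 − 1·1 = -1, t = 1 − 1·(-4) = 5  (check: 876·(-1) + 185·5 = 49)
  q = 2: r = 38, s = 1 − 2·(-1) = 3, t = -4 − 2·5 = -14  (check: 876·3 + 185·(-14) = 38)
  q = 1: r = 11, s = -1 − 1·3 = -4, t = 5 − 1·(-14) = 19  (check: 876·(-4) + 185·19 = 11)
  q = 3: r = 5, s = 3 − 3·(-4) = 15, t = -14 − 3·19 = -71  (check: 876·15 + 185·(-71) = 5)
  q = 2: r = 1, s = -4 − 2·15 = -34, t = 19 − 2·(-71) = 161  (check: 876·(-34) + 185·161 = 1)
The row with r = 1 (the gcd) gives the Bezout coefficients s = -34, t = 161.
Result: 876 · (-34) + 185 · (161) = 1.

gcd(876, 185) = 1; s = -34, t = 161 (check: 876·(-34) + 185·161 = 1).


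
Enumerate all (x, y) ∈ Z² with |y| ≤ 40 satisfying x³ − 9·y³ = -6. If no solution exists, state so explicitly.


The equation is x³ - 9y³ = -6. For fixed y, x³ = 9·y³ − 6, so a solution requires the RHS to be a perfect cube.
Strategy: iterate y from -40 to 40, compute RHS = 9·y³ − 6, and check whether it is a (positive or negative) perfect cube.
Check small values of y:
  y = 0: RHS = -6 is not a perfect cube.
  y = 1: RHS = 3 is not a perfect cube.
  y = -1: RHS = -15 is not a perfect cube.
  y = 2: RHS = 66 is not a perfect cube.
  y = -2: RHS = -78 is not a perfect cube.
  y = 3: RHS = 237 is not a perfect cube.
  y = -3: RHS = -249 is not a perfect cube.
Continuing the search up to |y| = 40 finds no solutions either.
No (x, y) in the scanned range satisfies the equation.

No integer solutions with |y| ≤ 40.


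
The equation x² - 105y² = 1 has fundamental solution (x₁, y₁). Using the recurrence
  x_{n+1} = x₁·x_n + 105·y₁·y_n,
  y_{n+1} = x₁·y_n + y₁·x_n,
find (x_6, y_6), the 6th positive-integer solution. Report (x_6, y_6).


Step 1: Find the fundamental solution (x₁, y₁) of x² - 105y² = 1.
  Expand √105 as a continued fraction. a₀ = ⌊√105⌋ = 10; iterate m_{k+1} = d_k·a_k − m_k, d_{k+1} = (105 − m_{k+1}²)/d_k, a_{k+1} = ⌊(a₀ + m_{k+1})/d_{k+1}⌋ (starting m₀ = 0, d₀ = 1), with convergents p_k = a_k·p_{k-1} + p_{k-2}, q_k = a_k·q_{k-1} + q_{k-2} (p₋₁ = 1, q₋₁ = 0):
  k = 0: a₀ = 10; p₀/q₀ = 10/1; p₀² − 105·q₀² = 100 − 105 = -5.
  k = 1: m = 10, d = 5, a = ⌊(10 + 10)/5⌋ = 4; p/q = (4·10 + 1)/(4·1 + 0) = 41/4; p² − 105·q² = 1681 − 1680 = 1.
  The first convergent with p² − 105·q² = 1 gives the fundamental solution (x₁, y₁) = (41, 4).
Step 2: Apply the recurrence (x_{n+1}, y_{n+1}) = (x₁x_n + 105y₁y_n, x₁y_n + y₁x_n) repeatedly.
  From (x_1, y_1) = (41, 4): x_2 = 41·41 + 105·4·4 = 3361; y_2 = 41·4 + 4·41 = 328.
  From (x_2, y_2) = (3361, 328): x_3 = 41·3361 + 105·4·328 = 275561; y_3 = 41·328 + 4·3361 = 26892.
  From (x_3, y_3) = (275561, 26892): x_4 = 41·275561 + 105·4·26892 = 22592641; y_4 = 41·26892 + 4·275561 = 2204816.
  From (x_4, y_4) = (22592641, 2204816): x_5 = 41·22592641 + 105·4·2204816 = 1852321001; y_5 = 41·2204816 + 4·22592641 = 180768020.
  From (x_5, y_5) = (1852321001, 180768020): x_6 = 41·1852321001 + 105·4·180768020 = 151867729441; y_6 = 41·180768020 + 4·1852321001 = 14820772824.
Step 3: Verify x_6² - 105·y_6² = 23063807245564778172481 - 23063807245564778172480 = 1 (should be 1). ✓

(x_1, y_1) = (41, 4); (x_6, y_6) = (151867729441, 14820772824).


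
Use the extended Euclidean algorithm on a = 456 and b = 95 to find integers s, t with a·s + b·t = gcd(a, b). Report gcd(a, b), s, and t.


Euclidean algorithm on (456, 95) — divide until remainder is 0:
  456 = 4 · 95 + 76
  95 = 1 · 76 + 19
  76 = 4 · 19 + 0
gcd(456, 95) = 19.
Track Bezout coefficients alongside the remainders: start with r₀ = 456 = a·1 + b·0 (s = 1, t = 0) and r₁ = 95 = a·0 + b·1 (s = 0, t = 1); each new remainder r_{k+1} = r_{k-1} − q_k·r_k inherits s_{k+1} = s_{k-1} − q_k·s_k, t_{k+1} = t_{k-1} − q_k·t_k, so r_k = a·s_k + b·t_k at every step:
  q = 4: r = 76, s = 1 − 4·0 = 1, t = 0 − 4·1 = -4  (check: 456·1 + 95·(-4) = 76)
  q = 1: r = 19, s = 0 − 1·1 = -1, t = 1 − 1·(-4) = 5  (check: 456·(-1) + 95·5 = 19)
The row with r = 19 (the gcd) gives the Bezout coefficients s = -1, t = 5.
Result: 456 · (-1) + 95 · (5) = 19.

gcd(456, 95) = 19; s = -1, t = 5 (check: 456·(-1) + 95·5 = 19).


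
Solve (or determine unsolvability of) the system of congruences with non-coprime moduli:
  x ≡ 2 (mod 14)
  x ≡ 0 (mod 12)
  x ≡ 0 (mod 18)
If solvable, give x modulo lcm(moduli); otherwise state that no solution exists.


Moduli 14, 12, 18 are not pairwise coprime, so CRT works modulo lcm(m_i) when all pairwise compatibility conditions hold.
Pairwise compatibility: gcd(m_i, m_j) must divide a_i - a_j for every pair.
Merge one congruence at a time:
  Start: x ≡ 2 (mod 14).
  Combine with x ≡ 0 (mod 12): gcd(14, 12) = 2; 0 - 2 = -2, which IS divisible by 2, so compatible.
    Write x = 2 + 14·t and substitute into x ≡ 0 (mod 12): 14·t ≡ 0 − 2 = -2 (mod 12).
    Divide the congruence (and modulus) by g = 2: 7·t ≡ -1 (mod 6).
    Reduce coefficients mod 6: 1·t ≡ 5 (mod 6).
    So t ≡ 5 (mod 6).
    Then x = 2 + 14·5 = 72, valid modulo lcm(14, 12) = 84: x ≡ 72 (mod 84).
  Combine with x ≡ 0 (mod 18): gcd(84, 18) = 6; 0 - 72 = -72, which IS divisible by 6, so compatible.
    Write x = 72 + 84·t and substitute into x ≡ 0 (mod 18): 84·t ≡ 0 − 72 = -72 (mod 18).
    Divide the congruence (and modulus) by g = 6: 14·t ≡ -12 (mod 3).
    Reduce coefficients mod 3: 2·t ≡ 0 (mod 3).
    The inverse of 2 mod 3 is 2 (since 2·2 = 4 = 1·3 + 1), so t ≡ 2·0 = 0 ≡ 0 (mod 3).
    Then x = 72 + 84·0 = 72, valid modulo lcm(84, 18) = 252: x ≡ 72 (mod 252).
Verify: 72 mod 14 = 2, 72 mod 12 = 0, 72 mod 18 = 0.

x ≡ 72 (mod 252).


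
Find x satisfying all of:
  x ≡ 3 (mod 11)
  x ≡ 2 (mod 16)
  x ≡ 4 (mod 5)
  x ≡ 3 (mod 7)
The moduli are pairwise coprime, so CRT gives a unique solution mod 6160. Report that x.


Product of moduli M = 11 · 16 · 5 · 7 = 6160.
Merge one congruence at a time:
  Start: x ≡ 3 (mod 11).
  Combine with x ≡ 2 (mod 16); new modulus lcm = 176.
    Write x = 3 + 11·t and substitute into x ≡ 2 (mod 16): 11·t ≡ 2 − 3 = -1 (mod 16).
    Reduce coefficients mod 16: 11·t ≡ 15 (mod 16).
    The inverse of 11 mod 16 is 3 (since 11·3 = 33 = 2·16 + 1), so t ≡ 3·15 = 45 ≡ 13 (mod 16).
    Then x = 3 + 11·13 = 146, valid modulo lcm(11, 16) = 176: x ≡ 146 (mod 176).
  Combine with x ≡ 4 (mod 5); new modulus lcm = 880.
    Write x = 146 + 176·t and substitute into x ≡ 4 (mod 5): 176·t ≡ 4 − 146 = -142 (mod 5).
    Reduce coefficients mod 5: 1·t ≡ 3 (mod 5).
    So t ≡ 3 (mod 5).
    Then x = 146 + 176·3 = 674, valid modulo lcm(176, 5) = 880: x ≡ 674 (mod 880).
  Combine with x ≡ 3 (mod 7); new modulus lcm = 6160.
    Write x = 674 + 880·t and substitute into x ≡ 3 (mod 7): 880·t ≡ 3 − 674 = -671 (mod 7).
    Reduce coefficients mod 7: 5·t ≡ 1 (mod 7).
    The inverse of 5 mod 7 is 3 (since 5·3 = 15 = 2·7 + 1), so t ≡ 3·1 = 3 ≡ 3 (mod 7).
    Then x = 674 + 880·3 = 3314, valid modulo lcm(880, 7) = 6160: x ≡ 3314 (mod 6160).
Verify against each original: 3314 mod 11 = 3, 3314 mod 16 = 2, 3314 mod 5 = 4, 3314 mod 7 = 3.

x ≡ 3314 (mod 6160).


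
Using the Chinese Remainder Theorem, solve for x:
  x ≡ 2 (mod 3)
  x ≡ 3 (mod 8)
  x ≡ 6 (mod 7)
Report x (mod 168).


Moduli 3, 8, 7 are pairwise coprime; by CRT there is a unique solution modulo M = 3 · 8 · 7 = 168.
Solve pairwise, accumulating the modulus:
  Start with x ≡ 2 (mod 3).
  Combine with x ≡ 3 (mod 8): since gcd(3, 8) = 1, we get a unique residue mod 24.
    Write x = 2 + 3·t and substitute into x ≡ 3 (mod 8): 3·t ≡ 3 − 2 = 1 (mod 8).
    The inverse of 3 mod 8 is 3 (since 3·3 = 9 = 1·8 + 1), so t ≡ 3·1 = 3 ≡ 3 (mod 8).
    Then x = 2 + 3·3 = 11, valid modulo lcm(3, 8) = 24: x ≡ 11 (mod 24).
  Combine with x ≡ 6 (mod 7): since gcd(24, 7) = 1, we get a unique residue mod 168.
    Write x = 11 + 24·t and substitute into x ≡ 6 (mod 7): 24·t ≡ 6 − 11 = -5 (mod 7).
    Reduce coefficients mod 7: 3·t ≡ 2 (mod 7).
    The inverse of 3 mod 7 is 5 (since 3·5 = 15 = 2·7 + 1), so t ≡ 5·2 = 10 ≡ 3 (mod 7).
    Then x = 11 + 24·3 = 83, valid modulo lcm(24, 7) = 168: x ≡ 83 (mod 168).
Verify: 83 mod 3 = 2 ✓, 83 mod 8 = 3 ✓, 83 mod 7 = 6 ✓.

x ≡ 83 (mod 168).


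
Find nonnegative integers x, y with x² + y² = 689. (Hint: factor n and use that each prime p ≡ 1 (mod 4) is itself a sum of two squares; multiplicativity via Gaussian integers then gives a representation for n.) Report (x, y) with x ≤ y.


Step 1: Factor n = 689 = 13 · 53.
Step 2: Check the mod-4 condition on each prime factor: 13 ≡ 1 (mod 4), exponent 1; 53 ≡ 1 (mod 4), exponent 1.
All primes ≡ 3 (mod 4) appear to even exponent (or don't appear), so by the two-squares theorem n IS expressible as a sum of two squares.
Step 3: Build a representation. Here n = 13 · 53 is a product of primes ≡ 1 (mod 4). Each prime p ≡ 1 (mod 4) is itself a sum of two squares; find a² by testing p − a² for a perfect square:
  13: 13 − 1² = 12, 13 − 2² = 9 = 3² ⇒ 13 = 2² + 3².
  53: 53 − 1² = 52, 53 − 2² = 49 = 7² ⇒ 53 = 2² + 7².
  Combine using the Brahmagupta–Fibonacci identity (a² + b²)(c² + d²) = (ac − bd)² + (ad + bc)² = (ac + bd)² + (ad − bc)²:
  13 · 53 = 689: from (2² + 3²)(2² + 7²), take (2·2 − 3·7, 2·7 + 3·2) = (4 − 21, 14 + 6) = (-17, 20); dropping signs (only squares matter) gives (17, 20); check 17² + 20² = 289 + 400 = 689 ✓.
Step 4: Order so x ≤ y and verify: 17² + 20² = 289 + 400 = 689 = n. ✓

n = 689 = 17² + 20² (one valid representation with x ≤ y).


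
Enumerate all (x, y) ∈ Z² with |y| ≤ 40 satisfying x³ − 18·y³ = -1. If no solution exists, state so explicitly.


The equation is x³ - 18y³ = -1. For fixed y, x³ = 18·y³ − 1, so a solution requires the RHS to be a perfect cube.
Strategy: iterate y from -40 to 40, compute RHS = 18·y³ − 1, and check whether it is a (positive or negative) perfect cube.
Check small values of y:
  y = 0: RHS = -1 = (-1)³ ⇒ x = -1 works.
  y = 1: RHS = 17 is not a perfect cube.
  y = -1: RHS = -19 is not a perfect cube.
  y = 2: RHS = 143 is not a perfect cube.
  y = -2: RHS = -145 is not a perfect cube.
  y = 3: RHS = 485 is not a perfect cube.
  y = -3: RHS = -487 is not a perfect cube.
Continuing the search up to |y| = 40 finds no further solutions beyond those listed.
Collected solutions: (-1, 0).

Solutions (with |y| ≤ 40): (-1, 0).


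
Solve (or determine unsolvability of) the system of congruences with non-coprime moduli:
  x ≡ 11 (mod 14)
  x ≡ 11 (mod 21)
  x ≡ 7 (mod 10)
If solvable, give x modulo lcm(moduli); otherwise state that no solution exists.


Moduli 14, 21, 10 are not pairwise coprime, so CRT works modulo lcm(m_i) when all pairwise compatibility conditions hold.
Pairwise compatibility: gcd(m_i, m_j) must divide a_i - a_j for every pair.
Merge one congruence at a time:
  Start: x ≡ 11 (mod 14).
  Combine with x ≡ 11 (mod 21): gcd(14, 21) = 7; 11 - 11 = 0, which IS divisible by 7, so compatible.
    Write x = 11 + 14·t and substitute into x ≡ 11 (mod 21): 14·t ≡ 11 − 11 = 0 (mod 21).
    Divide the congruence (and modulus) by g = 7: 2·t ≡ 0 (mod 3).
    The inverse of 2 mod 3 is 2 (since 2·2 = 4 = 1·3 + 1), so t ≡ 2·0 = 0 ≡ 0 (mod 3).
    Then x = 11 + 14·0 = 11, valid modulo lcm(14, 21) = 42: x ≡ 11 (mod 42).
  Combine with x ≡ 7 (mod 10): gcd(42, 10) = 2; 7 - 11 = -4, which IS divisible by 2, so compatible.
    Write x = 11 + 42·t and substitute into x ≡ 7 (mod 10): 42·t ≡ 7 − 11 = -4 (mod 10).
    Divide the congruence (and modulus) by g = 2: 21·t ≡ -2 (mod 5).
    Reduce coefficients mod 5: 1·t ≡ 3 (mod 5).
    So t ≡ 3 (mod 5).
    Then x = 11 + 42·3 = 137, valid modulo lcm(42, 10) = 210: x ≡ 137 (mod 210).
Verify: 137 mod 14 = 11, 137 mod 21 = 11, 137 mod 10 = 7.

x ≡ 137 (mod 210).


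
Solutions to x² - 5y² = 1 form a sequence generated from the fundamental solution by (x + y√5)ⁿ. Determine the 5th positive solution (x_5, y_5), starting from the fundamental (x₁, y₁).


Step 1: Find the fundamental solution (x₁, y₁) of x² - 5y² = 1.
  Expand √5 as a continued fraction. a₀ = ⌊√5⌋ = 2; iterate m_{k+1} = d_k·a_k − m_k, d_{k+1} = (5 − m_{k+1}²)/d_k, a_{k+1} = ⌊(a₀ + m_{k+1})/d_{k+1}⌋ (starting m₀ = 0, d₀ = 1), with convergents p_k = a_k·p_{k-1} + p_{k-2}, q_k = a_k·q_{k-1} + q_{k-2} (p₋₁ = 1, q₋₁ = 0):
  k = 0: a₀ = 2; p₀/q₀ = 2/1; p₀² − 5·q₀² = 4 − 5 = -1.
  k = 1: m = 2, d = 1, a = ⌊(2 + 2)/1⌋ = 4; p/q = (4·2 + 1)/(4·1 + 0) = 9/4; p² − 5·q² = 81 − 80 = 1.
  The first convergent with p² − 5·q² = 1 gives the fundamental solution (x₁, y₁) = (9, 4).
Step 2: Apply the recurrence (x_{n+1}, y_{n+1}) = (x₁x_n + 5y₁y_n, x₁y_n + y₁x_n) repeatedly.
  From (x_1, y_1) = (9, 4): x_2 = 9·9 + 5·4·4 = 161; y_2 = 9·4 + 4·9 = 72.
  From (x_2, y_2) = (161, 72): x_3 = 9·161 + 5·4·72 = 2889; y_3 = 9·72 + 4·161 = 1292.
  From (x_3, y_3) = (2889, 1292): x_4 = 9·2889 + 5·4·1292 = 51841; y_4 = 9·1292 + 4·2889 = 23184.
  From (x_4, y_4) = (51841, 23184): x_5 = 9·51841 + 5·4·23184 = 930249; y_5 = 9·23184 + 4·51841 = 416020.
Step 3: Verify x_5² - 5·y_5² = 865363202001 - 865363202000 = 1 (should be 1). ✓

(x_1, y_1) = (9, 4); (x_5, y_5) = (930249, 416020).


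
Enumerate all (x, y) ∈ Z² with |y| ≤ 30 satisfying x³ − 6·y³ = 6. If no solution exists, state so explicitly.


The equation is x³ - 6y³ = 6. For fixed y, x³ = 6·y³ + 6, so a solution requires the RHS to be a perfect cube.
Strategy: iterate y from -30 to 30, compute RHS = 6·y³ + 6, and check whether it is a (positive or negative) perfect cube.
Check small values of y:
  y = 0: RHS = 6 is not a perfect cube.
  y = 1: RHS = 12 is not a perfect cube.
  y = -1: RHS = 0 = (0)³ ⇒ x = 0 works.
  y = 2: RHS = 54 is not a perfect cube.
  y = -2: RHS = -42 is not a perfect cube.
  y = 3: RHS = 168 is not a perfect cube.
  y = -3: RHS = -156 is not a perfect cube.
Continuing the search up to |y| = 30 finds no further solutions beyond those listed.
Collected solutions: (0, -1).

Solutions (with |y| ≤ 30): (0, -1).


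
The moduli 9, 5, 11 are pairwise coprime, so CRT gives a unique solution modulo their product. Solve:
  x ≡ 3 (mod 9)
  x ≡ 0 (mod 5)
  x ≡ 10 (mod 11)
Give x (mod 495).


Moduli 9, 5, 11 are pairwise coprime; by CRT there is a unique solution modulo M = 9 · 5 · 11 = 495.
Solve pairwise, accumulating the modulus:
  Start with x ≡ 3 (mod 9).
  Combine with x ≡ 0 (mod 5): since gcd(9, 5) = 1, we get a unique residue mod 45.
    Write x = 3 + 9·t and substitute into x ≡ 0 (mod 5): 9·t ≡ 0 − 3 = -3 (mod 5).
    Reduce coefficients mod 5: 4·t ≡ 2 (mod 5).
    The inverse of 4 mod 5 is 4 (since 4·4 = 16 = 3·5 + 1), so t ≡ 4·2 = 8 ≡ 3 (mod 5).
    Then x = 3 + 9·3 = 30, valid modulo lcm(9, 5) = 45: x ≡ 30 (mod 45).
  Combine with x ≡ 10 (mod 11): since gcd(45, 11) = 1, we get a unique residue mod 495.
    Write x = 30 + 45·t and substitute into x ≡ 10 (mod 11): 45·t ≡ 10 − 30 = -20 (mod 11).
    Reduce coefficients mod 11: 1·t ≡ 2 (mod 11).
    So t ≡ 2 (mod 11).
    Then x = 30 + 45·2 = 120, valid modulo lcm(45, 11) = 495: x ≡ 120 (mod 495).
Verify: 120 mod 9 = 3 ✓, 120 mod 5 = 0 ✓, 120 mod 11 = 10 ✓.

x ≡ 120 (mod 495).


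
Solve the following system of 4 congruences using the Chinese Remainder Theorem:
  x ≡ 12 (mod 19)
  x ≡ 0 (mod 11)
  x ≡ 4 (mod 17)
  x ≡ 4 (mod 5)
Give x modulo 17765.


Product of moduli M = 19 · 11 · 17 · 5 = 17765.
Merge one congruence at a time:
  Start: x ≡ 12 (mod 19).
  Combine with x ≡ 0 (mod 11); new modulus lcm = 209.
    Write x = 12 + 19·t and substitute into x ≡ 0 (mod 11): 19·t ≡ 0 − 12 = -12 (mod 11).
    Reduce coefficients mod 11: 8·t ≡ 10 (mod 11).
    The inverse of 8 mod 11 is 7 (since 8·7 = 56 = 5·11 + 1), so t ≡ 7·10 = 70 ≡ 4 (mod 11).
    Then x = 12 + 19·4 = 88, valid modulo lcm(19, 11) = 209: x ≡ 88 (mod 209).
  Combine with x ≡ 4 (mod 17); new modulus lcm = 3553.
    Write x = 88 + 209·t and substitute into x ≡ 4 (mod 17): 209·t ≡ 4 − 88 = -84 (mod 17).
    Reduce coefficients mod 17: 5·t ≡ 1 (mod 17).
    The inverse of 5 mod 17 is 7 (since 5·7 = 35 = 2·17 + 1), so t ≡ 7·1 = 7 ≡ 7 (mod 17).
    Then x = 88 + 209·7 = 1551, valid modulo lcm(209, 17) = 3553: x ≡ 1551 (mod 3553).
  Combine with x ≡ 4 (mod 5); new modulus lcm = 17765.
    Write x = 1551 + 3553·t and substitute into x ≡ 4 (mod 5): 3553·t ≡ 4 − 1551 = -1547 (mod 5).
    Reduce coefficients mod 5: 3·t ≡ 3 (mod 5).
    The inverse of 3 mod 5 is 2 (since 3·2 = 6 = 1·5 + 1), so t ≡ 2·3 = 6 ≡ 1 (mod 5).
    Then x = 1551 + 3553·1 = 5104, valid modulo lcm(3553, 5) = 17765: x ≡ 5104 (mod 17765).
Verify against each original: 5104 mod 19 = 12, 5104 mod 11 = 0, 5104 mod 17 = 4, 5104 mod 5 = 4.

x ≡ 5104 (mod 17765).


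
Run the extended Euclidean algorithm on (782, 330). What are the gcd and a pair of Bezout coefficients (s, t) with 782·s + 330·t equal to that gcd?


Euclidean algorithm on (782, 330) — divide until remainder is 0:
  782 = 2 · 330 + 122
  330 = 2 · 122 + 86
  122 = 1 · 86 + 36
  86 = 2 · 36 + 14
  36 = 2 · 14 + 8
  14 = 1 · 8 + 6
  8 = 1 · 6 + 2
  6 = 3 · 2 + 0
gcd(782, 330) = 2.
Track Bezout coefficients alongside the remainders: start with r₀ = 782 = a·1 + b·0 (s = 1, t = 0) and r₁ = 330 = a·0 + b·1 (s = 0, t = 1); each new remainder r_{k+1} = r_{k-1} − q_k·r_k inherits s_{k+1} = s_{k-1} − q_k·s_k, t_{k+1} = t_{k-1} − q_k·t_k, so r_k = a·s_k + b·t_k at every step:
  q = 2: r = 122, s = 1 − 2·0 = 1, t = 0 − 2·1 = -2  (check: 782·1 + 330·(-2) = 122)
  q = 2: r = 86, s = 0 − 2·1 = -2, t = 1 − 2·(-2) = 5  (check: 782·(-2) + 330·5 = 86)
  q = 1: r = 36, s = 1 − 1·(-2) = 3, t = -2 − 1·5 = -7  (check: 782·3 + 330·(-7) = 36)
  q = 2: r = 14, s = -2 − 2·3 = -8, t = 5 − 2·(-7) = 19  (check: 782·(-8) + 330·19 = 14)
  q = 2: r = 8, s = 3 − 2·(-8) = 19, t = -7 − 2·19 = -45  (check: 782·19 + 330·(-45) = 8)
  q = 1: r = 6, s = -8 − 1·19 = -27, t = 19 − 1·(-45) = 64  (check: 782·(-27) + 330·64 = 6)
  q = 1: r = 2, s = 19 − 1·(-27) = 46, t = -45 − 1·64 = -109  (check: 782·46 + 330·(-109) = 2)
The row with r = 2 (the gcd) gives the Bezout coefficients s = 46, t = -109.
Result: 782 · (46) + 330 · (-109) = 2.

gcd(782, 330) = 2; s = 46, t = -109 (check: 782·46 + 330·(-109) = 2).


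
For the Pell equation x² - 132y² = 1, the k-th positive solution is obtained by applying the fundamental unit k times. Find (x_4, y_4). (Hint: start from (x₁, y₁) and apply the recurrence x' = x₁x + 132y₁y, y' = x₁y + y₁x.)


Step 1: Find the fundamental solution (x₁, y₁) of x² - 132y² = 1.
  Expand √132 as a continued fraction. a₀ = ⌊√132⌋ = 11; iterate m_{k+1} = d_k·a_k − m_k, d_{k+1} = (132 − m_{k+1}²)/d_k, a_{k+1} = ⌊(a₀ + m_{k+1})/d_{k+1}⌋ (starting m₀ = 0, d₀ = 1), with convergents p_k = a_k·p_{k-1} + p_{k-2}, q_k = a_k·q_{k-1} + q_{k-2} (p₋₁ = 1, q₋₁ = 0):
  k = 0: a₀ = 11; p₀/q₀ = 11/1; p₀² − 132·q₀² = 121 − 132 = -11.
  k = 1: m = 11, d = 11, a = ⌊(11 + 11)/11⌋ = 2; p/q = (2·11 + 1)/(2·1 + 0) = 23/2; p² − 132·q² = 529 − 528 = 1.
  The first convergent with p² − 132·q² = 1 gives the fundamental solution (x₁, y₁) = (23, 2).
Step 2: Apply the recurrence (x_{n+1}, y_{n+1}) = (x₁x_n + 132y₁y_n, x₁y_n + y₁x_n) repeatedly.
  From (x_1, y_1) = (23, 2): x_2 = 23·23 + 132·2·2 = 1057; y_2 = 23·2 + 2·23 = 92.
  From (x_2, y_2) = (1057, 92): x_3 = 23·1057 + 132·2·92 = 48599; y_3 = 23·92 + 2·1057 = 4230.
  From (x_3, y_3) = (48599, 4230): x_4 = 23·48599 + 132·2·4230 = 2234497; y_4 = 23·4230 + 2·48599 = 194488.
Step 3: Verify x_4² - 132·y_4² = 4992976843009 - 4992976843008 = 1 (should be 1). ✓

(x_1, y_1) = (23, 2); (x_4, y_4) = (2234497, 194488).


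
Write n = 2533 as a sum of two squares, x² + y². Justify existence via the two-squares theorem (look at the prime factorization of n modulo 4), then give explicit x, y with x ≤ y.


Step 1: Factor n = 2533 = 17 · 149.
Step 2: Check the mod-4 condition on each prime factor: 17 ≡ 1 (mod 4), exponent 1; 149 ≡ 1 (mod 4), exponent 1.
All primes ≡ 3 (mod 4) appear to even exponent (or don't appear), so by the two-squares theorem n IS expressible as a sum of two squares.
Step 3: Build a representation. Here n = 17 · 149 is a product of primes ≡ 1 (mod 4). Each prime p ≡ 1 (mod 4) is itself a sum of two squares; find a² by testing p − a² for a perfect square:
  17: 17 − 1² = 16 = 4² ⇒ 17 = 1² + 4².
  149: 149 − 1² = 148, 149 − 2² = 145, 149 − 3² = 140, 149 − 4² = 133, 149 − 5² = 124, 149 − 6² = 113, 149 − 7² = 100 = 10² ⇒ 149 = 7² + 10².
  Combine using the Brahmagupta–Fibonacci identity (a² + b²)(c² + d²) = (ac − bd)² + (ad + bc)² = (ac + bd)² + (ad − bc)²:
  17 · 149 = 2533: from (1² + 4²)(7² + 10²), take (1·7 − 4·10, 1·10 + 4·7) = (7 − 40, 10 + 28) = (-33, 38); dropping signs (only squares matter) gives (33, 38); check 33² + 38² = 1089 + 1444 = 2533 ✓.
Step 4: Order so x ≤ y and verify: 33² + 38² = 1089 + 1444 = 2533 = n. ✓

n = 2533 = 33² + 38² (one valid representation with x ≤ y).


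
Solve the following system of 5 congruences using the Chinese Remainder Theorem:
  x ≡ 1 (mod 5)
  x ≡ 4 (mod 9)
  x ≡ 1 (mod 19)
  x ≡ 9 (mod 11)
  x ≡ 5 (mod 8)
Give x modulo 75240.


Product of moduli M = 5 · 9 · 19 · 11 · 8 = 75240.
Merge one congruence at a time:
  Start: x ≡ 1 (mod 5).
  Combine with x ≡ 4 (mod 9); new modulus lcm = 45.
    Write x = 1 + 5·t and substitute into x ≡ 4 (mod 9): 5·t ≡ 4 − 1 = 3 (mod 9).
    The inverse of 5 mod 9 is 2 (since 5·2 = 10 = 1·9 + 1), so t ≡ 2·3 = 6 ≡ 6 (mod 9).
    Then x = 1 + 5·6 = 31, valid modulo lcm(5, 9) = 45: x ≡ 31 (mod 45).
  Combine with x ≡ 1 (mod 19); new modulus lcm = 855.
    Write x = 31 + 45·t and substitute into x ≡ 1 (mod 19): 45·t ≡ 1 − 31 = -30 (mod 19).
    Reduce coefficients mod 19: 7·t ≡ 8 (mod 19).
    The inverse of 7 mod 19 is 11 (since 7·11 = 77 = 4·19 + 1), so t ≡ 11·8 = 88 ≡ 12 (mod 19).
    Then x = 31 + 45·12 = 571, valid modulo lcm(45, 19) = 855: x ≡ 571 (mod 855).
  Combine with x ≡ 9 (mod 11); new modulus lcm = 9405.
    Write x = 571 + 855·t and substitute into x ≡ 9 (mod 11): 855·t ≡ 9 − 571 = -562 (mod 11).
    Reduce coefficients mod 11: 8·t ≡ 10 (mod 11).
    The inverse of 8 mod 11 is 7 (since 8·7 = 56 = 5·11 + 1), so t ≡ 7·10 = 70 ≡ 4 (mod 11).
    Then x = 571 + 855·4 = 3991, valid modulo lcm(855, 11) = 9405: x ≡ 3991 (mod 9405).
  Combine with x ≡ 5 (mod 8); new modulus lcm = 75240.
    Write x = 3991 + 9405·t and substitute into x ≡ 5 (mod 8): 9405·t ≡ 5 − 3991 = -3986 (mod 8).
    Reduce coefficients mod 8: 5·t ≡ 6 (mod 8).
    The inverse of 5 mod 8 is 5 (since 5·5 = 25 = 3·8 + 1), so t ≡ 5·6 = 30 ≡ 6 (mod 8).
    Then x = 3991 + 9405·6 = 60421, valid modulo lcm(9405, 8) = 75240: x ≡ 60421 (mod 75240).
Verify against each original: 60421 mod 5 = 1, 60421 mod 9 = 4, 60421 mod 19 = 1, 60421 mod 11 = 9, 60421 mod 8 = 5.

x ≡ 60421 (mod 75240).


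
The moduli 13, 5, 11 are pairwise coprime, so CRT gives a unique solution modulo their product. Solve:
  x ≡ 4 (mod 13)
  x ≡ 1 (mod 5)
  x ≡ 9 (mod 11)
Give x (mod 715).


Moduli 13, 5, 11 are pairwise coprime; by CRT there is a unique solution modulo M = 13 · 5 · 11 = 715.
Solve pairwise, accumulating the modulus:
  Start with x ≡ 4 (mod 13).
  Combine with x ≡ 1 (mod 5): since gcd(13, 5) = 1, we get a unique residue mod 65.
    Write x = 4 + 13·t and substitute into x ≡ 1 (mod 5): 13·t ≡ 1 − 4 = -3 (mod 5).
    Reduce coefficients mod 5: 3·t ≡ 2 (mod 5).
    The inverse of 3 mod 5 is 2 (since 3·2 = 6 = 1·5 + 1), so t ≡ 2·2 = 4 ≡ 4 (mod 5).
    Then x = 4 + 13·4 = 56, valid modulo lcm(13, 5) = 65: x ≡ 56 (mod 65).
  Combine with x ≡ 9 (mod 11): since gcd(65, 11) = 1, we get a unique residue mod 715.
    Write x = 56 + 65·t and substitute into x ≡ 9 (mod 11): 65·t ≡ 9 − 56 = -47 (mod 11).
    Reduce coefficients mod 11: 10·t ≡ 8 (mod 11).
    The inverse of 10 mod 11 is 10 (since 10·10 = 100 = 9·11 + 1), so t ≡ 10·8 = 80 ≡ 3 (mod 11).
    Then x = 56 + 65·3 = 251, valid modulo lcm(65, 11) = 715: x ≡ 251 (mod 715).
Verify: 251 mod 13 = 4 ✓, 251 mod 5 = 1 ✓, 251 mod 11 = 9 ✓.

x ≡ 251 (mod 715).


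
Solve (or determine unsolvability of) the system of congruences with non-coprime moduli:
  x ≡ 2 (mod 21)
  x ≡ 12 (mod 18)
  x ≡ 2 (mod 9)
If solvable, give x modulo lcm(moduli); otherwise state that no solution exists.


Moduli 21, 18, 9 are not pairwise coprime, so CRT works modulo lcm(m_i) when all pairwise compatibility conditions hold.
Pairwise compatibility: gcd(m_i, m_j) must divide a_i - a_j for every pair.
Merge one congruence at a time:
  Start: x ≡ 2 (mod 21).
  Combine with x ≡ 12 (mod 18): gcd(21, 18) = 3, and 12 - 2 = 10 is NOT divisible by 3.
    ⇒ system is inconsistent (no integer solution).

No solution (the system is inconsistent).


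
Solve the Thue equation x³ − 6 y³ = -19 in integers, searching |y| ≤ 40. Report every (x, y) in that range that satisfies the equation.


The equation is x³ - 6y³ = -19. For fixed y, x³ = 6·y³ − 19, so a solution requires the RHS to be a perfect cube.
Strategy: iterate y from -40 to 40, compute RHS = 6·y³ − 19, and check whether it is a (positive or negative) perfect cube.
Check small values of y:
  y = 0: RHS = -19 is not a perfect cube.
  y = 1: RHS = -13 is not a perfect cube.
  y = -1: RHS = -25 is not a perfect cube.
  y = 2: RHS = 29 is not a perfect cube.
  y = -2: RHS = -67 is not a perfect cube.
  y = 3: RHS = 143 is not a perfect cube.
  y = -3: RHS = -181 is not a perfect cube.
Continuing the search up to |y| = 40 finds no solutions either.
No (x, y) in the scanned range satisfies the equation.

No integer solutions with |y| ≤ 40.


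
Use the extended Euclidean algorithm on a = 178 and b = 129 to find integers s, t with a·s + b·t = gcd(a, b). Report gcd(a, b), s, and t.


Euclidean algorithm on (178, 129) — divide until remainder is 0:
  178 = 1 · 129 + 49
  129 = 2 · 49 + 31
  49 = 1 · 31 + 18
  31 = 1 · 18 + 13
  18 = 1 · 13 + 5
  13 = 2 · 5 + 3
  5 = 1 · 3 + 2
  3 = 1 · 2 + 1
  2 = 2 · 1 + 0
gcd(178, 129) = 1.
Track Bezout coefficients alongside the remainders: start with r₀ = 178 = a·1 + b·0 (s = 1, t = 0) and r₁ = 129 = a·0 + b·1 (s = 0, t = 1); each new remainder r_{k+1} = r_{k-1} − q_k·r_k inherits s_{k+1} = s_{k-1} − q_k·s_k, t_{k+1} = t_{k-1} − q_k·t_k, so r_k = a·s_k + b·t_k at every step:
  q = 1: r = 49, s = 1 − 1·0 = 1, t = 0 − 1·1 = -1  (check: 178·1 + 129·(-1) = 49)
  q = 2: r = 31, s = 0 − 2·1 = -2, t = 1 − 2·(-1) = 3  (check: 178·(-2) + 129·3 = 31)
  q = 1: r = 18, s = 1 − 1·(-2) = 3, t = -1 − 1·3 = -4  (check: 178·3 + 129·(-4) = 18)
  q = 1: r = 13, s = -2 − 1·3 = -5, t = 3 − 1·(-4) = 7  (check: 178·(-5) + 129·7 = 13)
  q = 1: r = 5, s = 3 − 1·(-5) = 8, t = -4 − 1·7 = -11  (check: 178·8 + 129·(-11) = 5)
  q = 2: r = 3, s = -5 − 2·8 = -21, t = 7 − 2·(-11) = 29  (check: 178·(-21) + 129·29 = 3)
  q = 1: r = 2, s = 8 − 1·(-21) = 29, t = -11 − 1·29 = -40  (check: 178·29 + 129·(-40) = 2)
  q = 1: r = 1, s = -21 − 1·29 = -50, t = 29 − 1·(-40) = 69  (check: 178·(-50) + 129·69 = 1)
The row with r = 1 (the gcd) gives the Bezout coefficients s = -50, t = 69.
Result: 178 · (-50) + 129 · (69) = 1.

gcd(178, 129) = 1; s = -50, t = 69 (check: 178·(-50) + 129·69 = 1).


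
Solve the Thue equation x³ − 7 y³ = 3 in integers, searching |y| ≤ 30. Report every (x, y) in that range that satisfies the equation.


The equation is x³ - 7y³ = 3. For fixed y, x³ = 7·y³ + 3, so a solution requires the RHS to be a perfect cube.
Strategy: iterate y from -30 to 30, compute RHS = 7·y³ + 3, and check whether it is a (positive or negative) perfect cube.
Check small values of y:
  y = 0: RHS = 3 is not a perfect cube.
  y = 1: RHS = 10 is not a perfect cube.
  y = -1: RHS = -4 is not a perfect cube.
  y = 2: RHS = 59 is not a perfect cube.
  y = -2: RHS = -53 is not a perfect cube.
  y = 3: RHS = 192 is not a perfect cube.
  y = -3: RHS = -186 is not a perfect cube.
Continuing the search up to |y| = 30 finds no solutions either.
No (x, y) in the scanned range satisfies the equation.

No integer solutions with |y| ≤ 30.


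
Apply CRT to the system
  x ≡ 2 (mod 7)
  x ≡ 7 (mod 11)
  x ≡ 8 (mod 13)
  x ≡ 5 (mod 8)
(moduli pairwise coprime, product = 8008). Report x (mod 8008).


Product of moduli M = 7 · 11 · 13 · 8 = 8008.
Merge one congruence at a time:
  Start: x ≡ 2 (mod 7).
  Combine with x ≡ 7 (mod 11); new modulus lcm = 77.
    Write x = 2 + 7·t and substitute into x ≡ 7 (mod 11): 7·t ≡ 7 − 2 = 5 (mod 11).
    The inverse of 7 mod 11 is 8 (since 7·8 = 56 = 5·11 + 1), so t ≡ 8·5 = 40 ≡ 7 (mod 11).
    Then x = 2 + 7·7 = 51, valid modulo lcm(7, 11) = 77: x ≡ 51 (mod 77).
  Combine with x ≡ 8 (mod 13); new modulus lcm = 1001.
    Write x = 51 + 77·t and substitute into x ≡ 8 (mod 13): 77·t ≡ 8 − 51 = -43 (mod 13).
    Reduce coefficients mod 13: 12·t ≡ 9 (mod 13).
    The inverse of 12 mod 13 is 12 (since 12·12 = 144 = 11·13 + 1), so t ≡ 12·9 = 108 ≡ 4 (mod 13).
    Then x = 51 + 77·4 = 359, valid modulo lcm(77, 13) = 1001: x ≡ 359 (mod 1001).
  Combine with x ≡ 5 (mod 8); new modulus lcm = 8008.
    Write x = 359 + 1001·t and substitute into x ≡ 5 (mod 8): 1001·t ≡ 5 − 359 = -354 (mod 8).
    Reduce coefficients mod 8: 1·t ≡ 6 (mod 8).
    So t ≡ 6 (mod 8).
    Then x = 359 + 1001·6 = 6365, valid modulo lcm(1001, 8) = 8008: x ≡ 6365 (mod 8008).
Verify against each original: 6365 mod 7 = 2, 6365 mod 11 = 7, 6365 mod 13 = 8, 6365 mod 8 = 5.

x ≡ 6365 (mod 8008).


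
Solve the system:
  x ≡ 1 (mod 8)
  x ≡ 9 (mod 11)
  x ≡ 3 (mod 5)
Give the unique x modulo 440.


Moduli 8, 11, 5 are pairwise coprime; by CRT there is a unique solution modulo M = 8 · 11 · 5 = 440.
Solve pairwise, accumulating the modulus:
  Start with x ≡ 1 (mod 8).
  Combine with x ≡ 9 (mod 11): since gcd(8, 11) = 1, we get a unique residue mod 88.
    Write x = 1 + 8·t and substitute into x ≡ 9 (mod 11): 8·t ≡ 9 − 1 = 8 (mod 11).
    The inverse of 8 mod 11 is 7 (since 8·7 = 56 = 5·11 + 1), so t ≡ 7·8 = 56 ≡ 1 (mod 11).
    Then x = 1 + 8·1 = 9, valid modulo lcm(8, 11) = 88: x ≡ 9 (mod 88).
  Combine with x ≡ 3 (mod 5): since gcd(88, 5) = 1, we get a unique residue mod 440.
    Write x = 9 + 88·t and substitute into x ≡ 3 (mod 5): 88·t ≡ 3 − 9 = -6 (mod 5).
    Reduce coefficients mod 5: 3·t ≡ 4 (mod 5).
    The inverse of 3 mod 5 is 2 (since 3·2 = 6 = 1·5 + 1), so t ≡ 2·4 = 8 ≡ 3 (mod 5).
    Then x = 9 + 88·3 = 273, valid modulo lcm(88, 5) = 440: x ≡ 273 (mod 440).
Verify: 273 mod 8 = 1 ✓, 273 mod 11 = 9 ✓, 273 mod 5 = 3 ✓.

x ≡ 273 (mod 440).


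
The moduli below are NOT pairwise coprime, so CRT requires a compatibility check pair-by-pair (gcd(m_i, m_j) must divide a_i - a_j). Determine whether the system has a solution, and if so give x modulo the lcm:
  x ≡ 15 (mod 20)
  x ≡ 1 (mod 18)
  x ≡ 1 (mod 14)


Moduli 20, 18, 14 are not pairwise coprime, so CRT works modulo lcm(m_i) when all pairwise compatibility conditions hold.
Pairwise compatibility: gcd(m_i, m_j) must divide a_i - a_j for every pair.
Merge one congruence at a time:
  Start: x ≡ 15 (mod 20).
  Combine with x ≡ 1 (mod 18): gcd(20, 18) = 2; 1 - 15 = -14, which IS divisible by 2, so compatible.
    Write x = 15 + 20·t and substitute into x ≡ 1 (mod 18): 20·t ≡ 1 − 15 = -14 (mod 18).
    Divide the congruence (and modulus) by g = 2: 10·t ≡ -7 (mod 9).
    Reduce coefficients mod 9: 1·t ≡ 2 (mod 9).
    So t ≡ 2 (mod 9).
    Then x = 15 + 20·2 = 55, valid modulo lcm(20, 18) = 180: x ≡ 55 (mod 180).
  Combine with x ≡ 1 (mod 14): gcd(180, 14) = 2; 1 - 55 = -54, which IS divisible by 2, so compatible.
    Write x = 55 + 180·t and substitute into x ≡ 1 (mod 14): 180·t ≡ 1 − 55 = -54 (mod 14).
    Divide the congruence (and modulus) by g = 2: 90·t ≡ -27 (mod 7).
    Reduce coefficients mod 7: 6·t ≡ 1 (mod 7).
    The inverse of 6 mod 7 is 6 (since 6·6 = 36 = 5·7 + 1), so t ≡ 6·1 = 6 ≡ 6 (mod 7).
    Then x = 55 + 180·6 = 1135, valid modulo lcm(180, 14) = 1260: x ≡ 1135 (mod 1260).
Verify: 1135 mod 20 = 15, 1135 mod 18 = 1, 1135 mod 14 = 1.

x ≡ 1135 (mod 1260).


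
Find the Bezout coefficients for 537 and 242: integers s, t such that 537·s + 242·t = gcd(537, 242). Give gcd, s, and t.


Euclidean algorithm on (537, 242) — divide until remainder is 0:
  537 = 2 · 242 + 53
  242 = 4 · 53 + 30
  53 = 1 · 30 + 23
  30 = 1 · 23 + 7
  23 = 3 · 7 + 2
  7 = 3 · 2 + 1
  2 = 2 · 1 + 0
gcd(537, 242) = 1.
Track Bezout coefficients alongside the remainders: start with r₀ = 537 = a·1 + b·0 (s = 1, t = 0) and r₁ = 242 = a·0 + b·1 (s = 0, t = 1); each new remainder r_{k+1} = r_{k-1} − q_k·r_k inherits s_{k+1} = s_{k-1} − q_k·s_k, t_{k+1} = t_{k-1} − q_k·t_k, so r_k = a·s_k + b·t_k at every step:
  q = 2: r = 53, s = 1 − 2·0 = 1, t = 0 − 2·1 = -2  (check: 537·1 + 242·(-2) = 53)
  q = 4: r = 30, s = 0 − 4·1 = -4, t = 1 − 4·(-2) = 9  (check: 537·(-4) + 242·9 = 30)
  q = 1: r = 23, s = 1 − 1·(-4) = 5, t = -2 − 1·9 = -11  (check: 537·5 + 242·(-11) = 23)
  q = 1: r = 7, s = -4 − 1·5 = -9, t = 9 − 1·(-11) = 20  (check: 537·(-9) + 242·20 = 7)
  q = 3: r = 2, s = 5 − 3·(-9) = 32, t = -11 − 3·20 = -71  (check: 537·32 + 242·(-71) = 2)
  q = 3: r = 1, s = -9 − 3·32 = -105, t = 20 − 3·(-71) = 233  (check: 537·(-105) + 242·233 = 1)
The row with r = 1 (the gcd) gives the Bezout coefficients s = -105, t = 233.
Result: 537 · (-105) + 242 · (233) = 1.

gcd(537, 242) = 1; s = -105, t = 233 (check: 537·(-105) + 242·233 = 1).


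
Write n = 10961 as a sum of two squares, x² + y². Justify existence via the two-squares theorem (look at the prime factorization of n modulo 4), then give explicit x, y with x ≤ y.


Step 1: Factor n = 10961 = 97 · 113.
Step 2: Check the mod-4 condition on each prime factor: 97 ≡ 1 (mod 4), exponent 1; 113 ≡ 1 (mod 4), exponent 1.
All primes ≡ 3 (mod 4) appear to even exponent (or don't appear), so by the two-squares theorem n IS expressible as a sum of two squares.
Step 3: Build a representation. Here n = 97 · 113 is a product of primes ≡ 1 (mod 4). Each prime p ≡ 1 (mod 4) is itself a sum of two squares; find a² by testing p − a² for a perfect square:
  97: 97 − 1² = 96, 97 − 2² = 93, 97 − 3² = 88, 97 − 4² = 81 = 9² ⇒ 97 = 4² + 9².
  113: 113 − 1² = 112, 113 − 2² = 109, 113 − 3² = 104, 113 − 4² = 97, 113 − 5² = 88, 113 − 6² = 77, 113 − 7² = 64 = 8² ⇒ 113 = 7² + 8².
  Combine using the Brahmagupta–Fibonacci identity (a² + b²)(c² + d²) = (ac − bd)² + (ad + bc)² = (ac + bd)² + (ad − bc)²:
  97 · 113 = 10961: from (4² + 9²)(7² + 8²), take (4·7 − 9·8, 4·8 + 9·7) = (28 − 72, 32 + 63) = (-44, 95); dropping signs (only squares matter) gives (44, 95); check 44² + 95² = 1936 + 9025 = 10961 ✓.
Step 4: Order so x ≤ y and verify: 44² + 95² = 1936 + 9025 = 10961 = n. ✓

n = 10961 = 44² + 95² (one valid representation with x ≤ y).


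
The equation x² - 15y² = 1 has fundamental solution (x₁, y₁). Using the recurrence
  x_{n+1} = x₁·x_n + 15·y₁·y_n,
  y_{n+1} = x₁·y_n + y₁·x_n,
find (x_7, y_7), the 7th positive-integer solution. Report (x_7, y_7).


Step 1: Find the fundamental solution (x₁, y₁) of x² - 15y² = 1.
  Expand √15 as a continued fraction. a₀ = ⌊√15⌋ = 3; iterate m_{k+1} = d_k·a_k − m_k, d_{k+1} = (15 − m_{k+1}²)/d_k, a_{k+1} = ⌊(a₀ + m_{k+1})/d_{k+1}⌋ (starting m₀ = 0, d₀ = 1), with convergents p_k = a_k·p_{k-1} + p_{k-2}, q_k = a_k·q_{k-1} + q_{k-2} (p₋₁ = 1, q₋₁ = 0):
  k = 0: a₀ = 3; p₀/q₀ = 3/1; p₀² − 15·q₀² = 9 − 15 = -6.
  k = 1: m = 3, d = 6, a = ⌊(3 + 3)/6⌋ = 1; p/q = (1·3 + 1)/(1·1 + 0) = 4/1; p² − 15·q² = 16 − 15 = 1.
  The first convergent with p² − 15·q² = 1 gives the fundamental solution (x₁, y₁) = (4, 1).
Step 2: Apply the recurrence (x_{n+1}, y_{n+1}) = (x₁x_n + 15y₁y_n, x₁y_n + y₁x_n) repeatedly.
  From (x_1, y_1) = (4, 1): x_2 = 4·4 + 15·1·1 = 31; y_2 = 4·1 + 1·4 = 8.
  From (x_2, y_2) = (31, 8): x_3 = 4·31 + 15·1·8 = 244; y_3 = 4·8 + 1·31 = 63.
  From (x_3, y_3) = (244, 63): x_4 = 4·244 + 15·1·63 = 1921; y_4 = 4·63 + 1·244 = 496.
  From (x_4, y_4) = (1921, 496): x_5 = 4·1921 + 15·1·496 = 15124; y_5 = 4·496 + 1·1921 = 3905.
  From (x_5, y_5) = (15124, 3905): x_6 = 4·15124 + 15·1·3905 = 119071; y_6 = 4·3905 + 1·15124 = 30744.
  From (x_6, y_6) = (119071, 30744): x_7 = 4·119071 + 15·1·30744 = 937444; y_7 = 4·30744 + 1·119071 = 242047.
Step 3: Verify x_7² - 15·y_7² = 878801253136 - 878801253135 = 1 (should be 1). ✓

(x_1, y_1) = (4, 1); (x_7, y_7) = (937444, 242047).


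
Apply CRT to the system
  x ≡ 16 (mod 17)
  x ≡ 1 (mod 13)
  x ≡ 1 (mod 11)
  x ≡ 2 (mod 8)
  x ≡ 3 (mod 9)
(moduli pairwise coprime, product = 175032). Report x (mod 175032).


Product of moduli M = 17 · 13 · 11 · 8 · 9 = 175032.
Merge one congruence at a time:
  Start: x ≡ 16 (mod 17).
  Combine with x ≡ 1 (mod 13); new modulus lcm = 221.
    Write x = 16 + 17·t and substitute into x ≡ 1 (mod 13): 17·t ≡ 1 − 16 = -15 (mod 13).
    Reduce coefficients mod 13: 4·t ≡ 11 (mod 13).
    The inverse of 4 mod 13 is 10 (since 4·10 = 40 = 3·13 + 1), so t ≡ 10·11 = 110 ≡ 6 (mod 13).
    Then x = 16 + 17·6 = 118, valid modulo lcm(17, 13) = 221: x ≡ 118 (mod 221).
  Combine with x ≡ 1 (mod 11); new modulus lcm = 2431.
    Write x = 118 + 221·t and substitute into x ≡ 1 (mod 11): 221·t ≡ 1 − 118 = -117 (mod 11).
    Reduce coefficients mod 11: 1·t ≡ 4 (mod 11).
    So t ≡ 4 (mod 11).
    Then x = 118 + 221·4 = 1002, valid modulo lcm(221, 11) = 2431: x ≡ 1002 (mod 2431).
  Combine with x ≡ 2 (mod 8); new modulus lcm = 19448.
    Write x = 1002 + 2431·t and substitute into x ≡ 2 (mod 8): 2431·t ≡ 2 − 1002 = -1000 (mod 8).
    Reduce coefficients mod 8: 7·t ≡ 0 (mod 8).
    The inverse of 7 mod 8 is 7 (since 7·7 = 49 = 6·8 + 1), so t ≡ 7·0 = 0 ≡ 0 (mod 8).
    Then x = 1002 + 2431·0 = 1002, valid modulo lcm(2431, 8) = 19448: x ≡ 1002 (mod 19448).
  Combine with x ≡ 3 (mod 9); new modulus lcm = 175032.
    Write x = 1002 + 19448·t and substitute into x ≡ 3 (mod 9): 19448·t ≡ 3 − 1002 = -999 (mod 9).
    Reduce coefficients mod 9: 8·t ≡ 0 (mod 9).
    The inverse of 8 mod 9 is 8 (since 8·8 = 64 = 7·9 + 1), so t ≡ 8·0 = 0 ≡ 0 (mod 9).
    Then x = 1002 + 19448·0 = 1002, valid modulo lcm(19448, 9) = 175032: x ≡ 1002 (mod 175032).
Verify against each original: 1002 mod 17 = 16, 1002 mod 13 = 1, 1002 mod 11 = 1, 1002 mod 8 = 2, 1002 mod 9 = 3.

x ≡ 1002 (mod 175032).
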